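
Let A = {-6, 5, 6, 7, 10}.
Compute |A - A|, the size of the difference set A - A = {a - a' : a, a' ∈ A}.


A - A = {a - a' : a, a' ∈ A}; |A| = 5.
Bounds: 2|A|-1 ≤ |A - A| ≤ |A|² - |A| + 1, i.e. 9 ≤ |A - A| ≤ 21.
Note: 0 ∈ A - A always (from a - a). The set is symmetric: if d ∈ A - A then -d ∈ A - A.
Enumerate nonzero differences d = a - a' with a > a' (then include -d):
Positive differences: {1, 2, 3, 4, 5, 11, 12, 13, 16}
Full difference set: {0} ∪ (positive diffs) ∪ (negative diffs).
|A - A| = 1 + 2·9 = 19 (matches direct enumeration: 19).

|A - A| = 19


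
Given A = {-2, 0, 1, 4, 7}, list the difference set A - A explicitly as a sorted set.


A - A = {a - a' : a, a' ∈ A}.
Compute a - a' for each ordered pair (a, a'):
a = -2: -2--2=0, -2-0=-2, -2-1=-3, -2-4=-6, -2-7=-9
a = 0: 0--2=2, 0-0=0, 0-1=-1, 0-4=-4, 0-7=-7
a = 1: 1--2=3, 1-0=1, 1-1=0, 1-4=-3, 1-7=-6
a = 4: 4--2=6, 4-0=4, 4-1=3, 4-4=0, 4-7=-3
a = 7: 7--2=9, 7-0=7, 7-1=6, 7-4=3, 7-7=0
Collecting distinct values (and noting 0 appears from a-a):
A - A = {-9, -7, -6, -4, -3, -2, -1, 0, 1, 2, 3, 4, 6, 7, 9}
|A - A| = 15

A - A = {-9, -7, -6, -4, -3, -2, -1, 0, 1, 2, 3, 4, 6, 7, 9}


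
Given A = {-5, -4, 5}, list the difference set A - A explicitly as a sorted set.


A - A = {a - a' : a, a' ∈ A}.
Compute a - a' for each ordered pair (a, a'):
a = -5: -5--5=0, -5--4=-1, -5-5=-10
a = -4: -4--5=1, -4--4=0, -4-5=-9
a = 5: 5--5=10, 5--4=9, 5-5=0
Collecting distinct values (and noting 0 appears from a-a):
A - A = {-10, -9, -1, 0, 1, 9, 10}
|A - A| = 7

A - A = {-10, -9, -1, 0, 1, 9, 10}


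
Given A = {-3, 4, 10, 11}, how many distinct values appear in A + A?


A + A = {a + a' : a, a' ∈ A}; |A| = 4.
General bounds: 2|A| - 1 ≤ |A + A| ≤ |A|(|A|+1)/2, i.e. 7 ≤ |A + A| ≤ 10.
Lower bound 2|A|-1 is attained iff A is an arithmetic progression.
Enumerate sums a + a' for a ≤ a' (symmetric, so this suffices):
a = -3: -3+-3=-6, -3+4=1, -3+10=7, -3+11=8
a = 4: 4+4=8, 4+10=14, 4+11=15
a = 10: 10+10=20, 10+11=21
a = 11: 11+11=22
Distinct sums: {-6, 1, 7, 8, 14, 15, 20, 21, 22}
|A + A| = 9

|A + A| = 9


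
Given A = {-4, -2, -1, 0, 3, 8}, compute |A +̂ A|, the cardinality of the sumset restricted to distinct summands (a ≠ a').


Restricted sumset: A +̂ A = {a + a' : a ∈ A, a' ∈ A, a ≠ a'}.
Equivalently, take A + A and drop any sum 2a that is achievable ONLY as a + a for a ∈ A (i.e. sums representable only with equal summands).
Enumerate pairs (a, a') with a < a' (symmetric, so each unordered pair gives one sum; this covers all a ≠ a'):
  -4 + -2 = -6
  -4 + -1 = -5
  -4 + 0 = -4
  -4 + 3 = -1
  -4 + 8 = 4
  -2 + -1 = -3
  -2 + 0 = -2
  -2 + 3 = 1
  -2 + 8 = 6
  -1 + 0 = -1
  -1 + 3 = 2
  -1 + 8 = 7
  0 + 3 = 3
  0 + 8 = 8
  3 + 8 = 11
Collected distinct sums: {-6, -5, -4, -3, -2, -1, 1, 2, 3, 4, 6, 7, 8, 11}
|A +̂ A| = 14
(Reference bound: |A +̂ A| ≥ 2|A| - 3 for |A| ≥ 2, with |A| = 6 giving ≥ 9.)

|A +̂ A| = 14


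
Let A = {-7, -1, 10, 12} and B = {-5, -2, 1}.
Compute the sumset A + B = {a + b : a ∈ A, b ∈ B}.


A + B = {a + b : a ∈ A, b ∈ B}.
Enumerate all |A|·|B| = 4·3 = 12 pairs (a, b) and collect distinct sums.
a = -7: -7+-5=-12, -7+-2=-9, -7+1=-6
a = -1: -1+-5=-6, -1+-2=-3, -1+1=0
a = 10: 10+-5=5, 10+-2=8, 10+1=11
a = 12: 12+-5=7, 12+-2=10, 12+1=13
Collecting distinct sums: A + B = {-12, -9, -6, -3, 0, 5, 7, 8, 10, 11, 13}
|A + B| = 11

A + B = {-12, -9, -6, -3, 0, 5, 7, 8, 10, 11, 13}


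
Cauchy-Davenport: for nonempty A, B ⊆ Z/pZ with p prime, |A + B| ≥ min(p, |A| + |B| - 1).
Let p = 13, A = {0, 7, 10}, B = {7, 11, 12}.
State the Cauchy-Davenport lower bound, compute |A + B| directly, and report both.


Cauchy-Davenport: |A + B| ≥ min(p, |A| + |B| - 1) for A, B nonempty in Z/pZ.
|A| = 3, |B| = 3, p = 13.
CD lower bound = min(13, 3 + 3 - 1) = min(13, 5) = 5.
Compute A + B mod 13 directly:
a = 0: 0+7=7, 0+11=11, 0+12=12
a = 7: 7+7=1, 7+11=5, 7+12=6
a = 10: 10+7=4, 10+11=8, 10+12=9
A + B = {1, 4, 5, 6, 7, 8, 9, 11, 12}, so |A + B| = 9.
Verify: 9 ≥ 5? Yes ✓.

CD lower bound = 5, actual |A + B| = 9.


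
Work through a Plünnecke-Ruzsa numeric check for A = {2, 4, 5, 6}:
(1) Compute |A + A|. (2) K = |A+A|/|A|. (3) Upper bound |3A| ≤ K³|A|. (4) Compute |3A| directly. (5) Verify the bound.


|A| = 4.
Step 1: Compute A + A by enumerating all 16 pairs.
A + A = {4, 6, 7, 8, 9, 10, 11, 12}, so |A + A| = 8.
Step 2: Doubling constant K = |A + A|/|A| = 8/4 = 8/4 ≈ 2.0000.
Step 3: Plünnecke-Ruzsa gives |3A| ≤ K³·|A| = (2.0000)³ · 4 ≈ 32.0000.
Step 4: Compute 3A = A + A + A directly by enumerating all triples (a,b,c) ∈ A³; |3A| = 12.
Step 5: Check 12 ≤ 32.0000? Yes ✓.

K = 8/4, Plünnecke-Ruzsa bound K³|A| ≈ 32.0000, |3A| = 12, inequality holds.


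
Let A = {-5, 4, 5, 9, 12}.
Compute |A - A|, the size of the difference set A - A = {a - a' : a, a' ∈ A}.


A - A = {a - a' : a, a' ∈ A}; |A| = 5.
Bounds: 2|A|-1 ≤ |A - A| ≤ |A|² - |A| + 1, i.e. 9 ≤ |A - A| ≤ 21.
Note: 0 ∈ A - A always (from a - a). The set is symmetric: if d ∈ A - A then -d ∈ A - A.
Enumerate nonzero differences d = a - a' with a > a' (then include -d):
Positive differences: {1, 3, 4, 5, 7, 8, 9, 10, 14, 17}
Full difference set: {0} ∪ (positive diffs) ∪ (negative diffs).
|A - A| = 1 + 2·10 = 21 (matches direct enumeration: 21).

|A - A| = 21


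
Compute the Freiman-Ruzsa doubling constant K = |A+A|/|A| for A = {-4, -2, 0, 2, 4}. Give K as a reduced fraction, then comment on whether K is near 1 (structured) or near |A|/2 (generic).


|A| = 5.
Compute A + A by enumerating all 25 pairs.
A + A = {-8, -6, -4, -2, 0, 2, 4, 6, 8}, so |A + A| = 9.
K = |A + A| / |A| = 9/5 (already in lowest terms) ≈ 1.8000.
Reference: AP of size 5 gives K = 9/5 ≈ 1.8000; a fully generic set of size 5 gives K ≈ 3.0000.

|A| = 5, |A + A| = 9, K = 9/5.


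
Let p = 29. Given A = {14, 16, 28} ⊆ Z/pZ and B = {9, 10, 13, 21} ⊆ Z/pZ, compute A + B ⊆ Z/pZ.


Work in Z/29Z: reduce every sum a + b modulo 29.
Enumerate all 12 pairs:
a = 14: 14+9=23, 14+10=24, 14+13=27, 14+21=6
a = 16: 16+9=25, 16+10=26, 16+13=0, 16+21=8
a = 28: 28+9=8, 28+10=9, 28+13=12, 28+21=20
Distinct residues collected: {0, 6, 8, 9, 12, 20, 23, 24, 25, 26, 27}
|A + B| = 11 (out of 29 total residues).

A + B = {0, 6, 8, 9, 12, 20, 23, 24, 25, 26, 27}


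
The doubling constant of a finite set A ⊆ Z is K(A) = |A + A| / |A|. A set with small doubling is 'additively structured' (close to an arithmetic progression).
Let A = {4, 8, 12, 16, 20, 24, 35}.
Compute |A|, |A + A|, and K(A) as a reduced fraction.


|A| = 7.
Compute A + A by enumerating all 49 pairs.
A + A = {8, 12, 16, 20, 24, 28, 32, 36, 39, 40, 43, 44, 47, 48, 51, 55, 59, 70}, so |A + A| = 18.
K = |A + A| / |A| = 18/7 (already in lowest terms) ≈ 2.5714.
Reference: AP of size 7 gives K = 13/7 ≈ 1.8571; a fully generic set of size 7 gives K ≈ 4.0000.

|A| = 7, |A + A| = 18, K = 18/7.


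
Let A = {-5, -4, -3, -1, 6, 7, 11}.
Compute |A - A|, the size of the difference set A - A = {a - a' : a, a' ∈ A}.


A - A = {a - a' : a, a' ∈ A}; |A| = 7.
Bounds: 2|A|-1 ≤ |A - A| ≤ |A|² - |A| + 1, i.e. 13 ≤ |A - A| ≤ 43.
Note: 0 ∈ A - A always (from a - a). The set is symmetric: if d ∈ A - A then -d ∈ A - A.
Enumerate nonzero differences d = a - a' with a > a' (then include -d):
Positive differences: {1, 2, 3, 4, 5, 7, 8, 9, 10, 11, 12, 14, 15, 16}
Full difference set: {0} ∪ (positive diffs) ∪ (negative diffs).
|A - A| = 1 + 2·14 = 29 (matches direct enumeration: 29).

|A - A| = 29


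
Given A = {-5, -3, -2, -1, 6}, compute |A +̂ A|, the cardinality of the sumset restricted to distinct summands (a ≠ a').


Restricted sumset: A +̂ A = {a + a' : a ∈ A, a' ∈ A, a ≠ a'}.
Equivalently, take A + A and drop any sum 2a that is achievable ONLY as a + a for a ∈ A (i.e. sums representable only with equal summands).
Enumerate pairs (a, a') with a < a' (symmetric, so each unordered pair gives one sum; this covers all a ≠ a'):
  -5 + -3 = -8
  -5 + -2 = -7
  -5 + -1 = -6
  -5 + 6 = 1
  -3 + -2 = -5
  -3 + -1 = -4
  -3 + 6 = 3
  -2 + -1 = -3
  -2 + 6 = 4
  -1 + 6 = 5
Collected distinct sums: {-8, -7, -6, -5, -4, -3, 1, 3, 4, 5}
|A +̂ A| = 10
(Reference bound: |A +̂ A| ≥ 2|A| - 3 for |A| ≥ 2, with |A| = 5 giving ≥ 7.)

|A +̂ A| = 10


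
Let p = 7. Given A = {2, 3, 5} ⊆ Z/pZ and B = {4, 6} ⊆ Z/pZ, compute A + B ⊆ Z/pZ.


Work in Z/7Z: reduce every sum a + b modulo 7.
Enumerate all 6 pairs:
a = 2: 2+4=6, 2+6=1
a = 3: 3+4=0, 3+6=2
a = 5: 5+4=2, 5+6=4
Distinct residues collected: {0, 1, 2, 4, 6}
|A + B| = 5 (out of 7 total residues).

A + B = {0, 1, 2, 4, 6}


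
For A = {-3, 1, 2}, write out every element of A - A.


A - A = {a - a' : a, a' ∈ A}.
Compute a - a' for each ordered pair (a, a'):
a = -3: -3--3=0, -3-1=-4, -3-2=-5
a = 1: 1--3=4, 1-1=0, 1-2=-1
a = 2: 2--3=5, 2-1=1, 2-2=0
Collecting distinct values (and noting 0 appears from a-a):
A - A = {-5, -4, -1, 0, 1, 4, 5}
|A - A| = 7

A - A = {-5, -4, -1, 0, 1, 4, 5}


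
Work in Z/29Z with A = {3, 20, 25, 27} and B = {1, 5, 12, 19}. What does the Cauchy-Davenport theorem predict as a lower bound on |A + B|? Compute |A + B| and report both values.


Cauchy-Davenport: |A + B| ≥ min(p, |A| + |B| - 1) for A, B nonempty in Z/pZ.
|A| = 4, |B| = 4, p = 29.
CD lower bound = min(29, 4 + 4 - 1) = min(29, 7) = 7.
Compute A + B mod 29 directly:
a = 3: 3+1=4, 3+5=8, 3+12=15, 3+19=22
a = 20: 20+1=21, 20+5=25, 20+12=3, 20+19=10
a = 25: 25+1=26, 25+5=1, 25+12=8, 25+19=15
a = 27: 27+1=28, 27+5=3, 27+12=10, 27+19=17
A + B = {1, 3, 4, 8, 10, 15, 17, 21, 22, 25, 26, 28}, so |A + B| = 12.
Verify: 12 ≥ 7? Yes ✓.

CD lower bound = 7, actual |A + B| = 12.


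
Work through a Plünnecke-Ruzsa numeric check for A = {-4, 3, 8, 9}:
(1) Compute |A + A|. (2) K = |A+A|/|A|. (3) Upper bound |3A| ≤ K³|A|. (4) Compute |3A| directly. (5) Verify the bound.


|A| = 4.
Step 1: Compute A + A by enumerating all 16 pairs.
A + A = {-8, -1, 4, 5, 6, 11, 12, 16, 17, 18}, so |A + A| = 10.
Step 2: Doubling constant K = |A + A|/|A| = 10/4 = 10/4 ≈ 2.5000.
Step 3: Plünnecke-Ruzsa gives |3A| ≤ K³·|A| = (2.5000)³ · 4 ≈ 62.5000.
Step 4: Compute 3A = A + A + A directly by enumerating all triples (a,b,c) ∈ A³; |3A| = 19.
Step 5: Check 19 ≤ 62.5000? Yes ✓.

K = 10/4, Plünnecke-Ruzsa bound K³|A| ≈ 62.5000, |3A| = 19, inequality holds.


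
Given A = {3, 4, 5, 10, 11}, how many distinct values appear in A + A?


A + A = {a + a' : a, a' ∈ A}; |A| = 5.
General bounds: 2|A| - 1 ≤ |A + A| ≤ |A|(|A|+1)/2, i.e. 9 ≤ |A + A| ≤ 15.
Lower bound 2|A|-1 is attained iff A is an arithmetic progression.
Enumerate sums a + a' for a ≤ a' (symmetric, so this suffices):
a = 3: 3+3=6, 3+4=7, 3+5=8, 3+10=13, 3+11=14
a = 4: 4+4=8, 4+5=9, 4+10=14, 4+11=15
a = 5: 5+5=10, 5+10=15, 5+11=16
a = 10: 10+10=20, 10+11=21
a = 11: 11+11=22
Distinct sums: {6, 7, 8, 9, 10, 13, 14, 15, 16, 20, 21, 22}
|A + A| = 12

|A + A| = 12


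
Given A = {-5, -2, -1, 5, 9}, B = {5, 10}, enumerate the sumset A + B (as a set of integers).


A + B = {a + b : a ∈ A, b ∈ B}.
Enumerate all |A|·|B| = 5·2 = 10 pairs (a, b) and collect distinct sums.
a = -5: -5+5=0, -5+10=5
a = -2: -2+5=3, -2+10=8
a = -1: -1+5=4, -1+10=9
a = 5: 5+5=10, 5+10=15
a = 9: 9+5=14, 9+10=19
Collecting distinct sums: A + B = {0, 3, 4, 5, 8, 9, 10, 14, 15, 19}
|A + B| = 10

A + B = {0, 3, 4, 5, 8, 9, 10, 14, 15, 19}


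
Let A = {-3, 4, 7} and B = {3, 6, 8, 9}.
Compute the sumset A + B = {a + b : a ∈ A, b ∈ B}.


A + B = {a + b : a ∈ A, b ∈ B}.
Enumerate all |A|·|B| = 3·4 = 12 pairs (a, b) and collect distinct sums.
a = -3: -3+3=0, -3+6=3, -3+8=5, -3+9=6
a = 4: 4+3=7, 4+6=10, 4+8=12, 4+9=13
a = 7: 7+3=10, 7+6=13, 7+8=15, 7+9=16
Collecting distinct sums: A + B = {0, 3, 5, 6, 7, 10, 12, 13, 15, 16}
|A + B| = 10

A + B = {0, 3, 5, 6, 7, 10, 12, 13, 15, 16}


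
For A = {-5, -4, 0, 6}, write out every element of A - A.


A - A = {a - a' : a, a' ∈ A}.
Compute a - a' for each ordered pair (a, a'):
a = -5: -5--5=0, -5--4=-1, -5-0=-5, -5-6=-11
a = -4: -4--5=1, -4--4=0, -4-0=-4, -4-6=-10
a = 0: 0--5=5, 0--4=4, 0-0=0, 0-6=-6
a = 6: 6--5=11, 6--4=10, 6-0=6, 6-6=0
Collecting distinct values (and noting 0 appears from a-a):
A - A = {-11, -10, -6, -5, -4, -1, 0, 1, 4, 5, 6, 10, 11}
|A - A| = 13

A - A = {-11, -10, -6, -5, -4, -1, 0, 1, 4, 5, 6, 10, 11}


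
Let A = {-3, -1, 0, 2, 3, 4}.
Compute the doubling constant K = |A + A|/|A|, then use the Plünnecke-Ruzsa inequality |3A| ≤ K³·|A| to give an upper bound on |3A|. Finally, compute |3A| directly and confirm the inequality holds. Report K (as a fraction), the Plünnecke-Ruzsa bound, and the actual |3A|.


|A| = 6.
Step 1: Compute A + A by enumerating all 36 pairs.
A + A = {-6, -4, -3, -2, -1, 0, 1, 2, 3, 4, 5, 6, 7, 8}, so |A + A| = 14.
Step 2: Doubling constant K = |A + A|/|A| = 14/6 = 14/6 ≈ 2.3333.
Step 3: Plünnecke-Ruzsa gives |3A| ≤ K³·|A| = (2.3333)³ · 6 ≈ 76.2222.
Step 4: Compute 3A = A + A + A directly by enumerating all triples (a,b,c) ∈ A³; |3A| = 21.
Step 5: Check 21 ≤ 76.2222? Yes ✓.

K = 14/6, Plünnecke-Ruzsa bound K³|A| ≈ 76.2222, |3A| = 21, inequality holds.


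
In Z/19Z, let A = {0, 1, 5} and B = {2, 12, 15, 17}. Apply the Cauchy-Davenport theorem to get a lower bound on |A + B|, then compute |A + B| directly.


Cauchy-Davenport: |A + B| ≥ min(p, |A| + |B| - 1) for A, B nonempty in Z/pZ.
|A| = 3, |B| = 4, p = 19.
CD lower bound = min(19, 3 + 4 - 1) = min(19, 6) = 6.
Compute A + B mod 19 directly:
a = 0: 0+2=2, 0+12=12, 0+15=15, 0+17=17
a = 1: 1+2=3, 1+12=13, 1+15=16, 1+17=18
a = 5: 5+2=7, 5+12=17, 5+15=1, 5+17=3
A + B = {1, 2, 3, 7, 12, 13, 15, 16, 17, 18}, so |A + B| = 10.
Verify: 10 ≥ 6? Yes ✓.

CD lower bound = 6, actual |A + B| = 10.


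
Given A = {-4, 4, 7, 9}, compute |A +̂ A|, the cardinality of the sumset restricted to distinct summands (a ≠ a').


Restricted sumset: A +̂ A = {a + a' : a ∈ A, a' ∈ A, a ≠ a'}.
Equivalently, take A + A and drop any sum 2a that is achievable ONLY as a + a for a ∈ A (i.e. sums representable only with equal summands).
Enumerate pairs (a, a') with a < a' (symmetric, so each unordered pair gives one sum; this covers all a ≠ a'):
  -4 + 4 = 0
  -4 + 7 = 3
  -4 + 9 = 5
  4 + 7 = 11
  4 + 9 = 13
  7 + 9 = 16
Collected distinct sums: {0, 3, 5, 11, 13, 16}
|A +̂ A| = 6
(Reference bound: |A +̂ A| ≥ 2|A| - 3 for |A| ≥ 2, with |A| = 4 giving ≥ 5.)

|A +̂ A| = 6


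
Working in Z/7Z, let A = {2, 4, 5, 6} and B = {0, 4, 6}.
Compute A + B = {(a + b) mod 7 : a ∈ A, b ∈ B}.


Work in Z/7Z: reduce every sum a + b modulo 7.
Enumerate all 12 pairs:
a = 2: 2+0=2, 2+4=6, 2+6=1
a = 4: 4+0=4, 4+4=1, 4+6=3
a = 5: 5+0=5, 5+4=2, 5+6=4
a = 6: 6+0=6, 6+4=3, 6+6=5
Distinct residues collected: {1, 2, 3, 4, 5, 6}
|A + B| = 6 (out of 7 total residues).

A + B = {1, 2, 3, 4, 5, 6}


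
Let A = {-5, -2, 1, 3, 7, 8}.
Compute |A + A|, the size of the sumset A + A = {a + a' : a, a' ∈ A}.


A + A = {a + a' : a, a' ∈ A}; |A| = 6.
General bounds: 2|A| - 1 ≤ |A + A| ≤ |A|(|A|+1)/2, i.e. 11 ≤ |A + A| ≤ 21.
Lower bound 2|A|-1 is attained iff A is an arithmetic progression.
Enumerate sums a + a' for a ≤ a' (symmetric, so this suffices):
a = -5: -5+-5=-10, -5+-2=-7, -5+1=-4, -5+3=-2, -5+7=2, -5+8=3
a = -2: -2+-2=-4, -2+1=-1, -2+3=1, -2+7=5, -2+8=6
a = 1: 1+1=2, 1+3=4, 1+7=8, 1+8=9
a = 3: 3+3=6, 3+7=10, 3+8=11
a = 7: 7+7=14, 7+8=15
a = 8: 8+8=16
Distinct sums: {-10, -7, -4, -2, -1, 1, 2, 3, 4, 5, 6, 8, 9, 10, 11, 14, 15, 16}
|A + A| = 18

|A + A| = 18


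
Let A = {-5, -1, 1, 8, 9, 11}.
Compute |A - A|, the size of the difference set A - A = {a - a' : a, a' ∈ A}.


A - A = {a - a' : a, a' ∈ A}; |A| = 6.
Bounds: 2|A|-1 ≤ |A - A| ≤ |A|² - |A| + 1, i.e. 11 ≤ |A - A| ≤ 31.
Note: 0 ∈ A - A always (from a - a). The set is symmetric: if d ∈ A - A then -d ∈ A - A.
Enumerate nonzero differences d = a - a' with a > a' (then include -d):
Positive differences: {1, 2, 3, 4, 6, 7, 8, 9, 10, 12, 13, 14, 16}
Full difference set: {0} ∪ (positive diffs) ∪ (negative diffs).
|A - A| = 1 + 2·13 = 27 (matches direct enumeration: 27).

|A - A| = 27


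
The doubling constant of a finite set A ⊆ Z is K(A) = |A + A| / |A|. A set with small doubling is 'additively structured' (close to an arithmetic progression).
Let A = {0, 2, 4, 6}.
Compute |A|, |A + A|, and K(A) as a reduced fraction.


|A| = 4.
Compute A + A by enumerating all 16 pairs.
A + A = {0, 2, 4, 6, 8, 10, 12}, so |A + A| = 7.
K = |A + A| / |A| = 7/4 (already in lowest terms) ≈ 1.7500.
Reference: AP of size 4 gives K = 7/4 ≈ 1.7500; a fully generic set of size 4 gives K ≈ 2.5000.

|A| = 4, |A + A| = 7, K = 7/4.


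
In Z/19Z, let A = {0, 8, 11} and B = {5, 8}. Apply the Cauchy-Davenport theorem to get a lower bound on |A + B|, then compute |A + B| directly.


Cauchy-Davenport: |A + B| ≥ min(p, |A| + |B| - 1) for A, B nonempty in Z/pZ.
|A| = 3, |B| = 2, p = 19.
CD lower bound = min(19, 3 + 2 - 1) = min(19, 4) = 4.
Compute A + B mod 19 directly:
a = 0: 0+5=5, 0+8=8
a = 8: 8+5=13, 8+8=16
a = 11: 11+5=16, 11+8=0
A + B = {0, 5, 8, 13, 16}, so |A + B| = 5.
Verify: 5 ≥ 4? Yes ✓.

CD lower bound = 4, actual |A + B| = 5.


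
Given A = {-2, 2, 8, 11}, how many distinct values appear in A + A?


A + A = {a + a' : a, a' ∈ A}; |A| = 4.
General bounds: 2|A| - 1 ≤ |A + A| ≤ |A|(|A|+1)/2, i.e. 7 ≤ |A + A| ≤ 10.
Lower bound 2|A|-1 is attained iff A is an arithmetic progression.
Enumerate sums a + a' for a ≤ a' (symmetric, so this suffices):
a = -2: -2+-2=-4, -2+2=0, -2+8=6, -2+11=9
a = 2: 2+2=4, 2+8=10, 2+11=13
a = 8: 8+8=16, 8+11=19
a = 11: 11+11=22
Distinct sums: {-4, 0, 4, 6, 9, 10, 13, 16, 19, 22}
|A + A| = 10

|A + A| = 10


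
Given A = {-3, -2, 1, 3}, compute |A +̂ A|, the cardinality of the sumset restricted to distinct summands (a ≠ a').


Restricted sumset: A +̂ A = {a + a' : a ∈ A, a' ∈ A, a ≠ a'}.
Equivalently, take A + A and drop any sum 2a that is achievable ONLY as a + a for a ∈ A (i.e. sums representable only with equal summands).
Enumerate pairs (a, a') with a < a' (symmetric, so each unordered pair gives one sum; this covers all a ≠ a'):
  -3 + -2 = -5
  -3 + 1 = -2
  -3 + 3 = 0
  -2 + 1 = -1
  -2 + 3 = 1
  1 + 3 = 4
Collected distinct sums: {-5, -2, -1, 0, 1, 4}
|A +̂ A| = 6
(Reference bound: |A +̂ A| ≥ 2|A| - 3 for |A| ≥ 2, with |A| = 4 giving ≥ 5.)

|A +̂ A| = 6


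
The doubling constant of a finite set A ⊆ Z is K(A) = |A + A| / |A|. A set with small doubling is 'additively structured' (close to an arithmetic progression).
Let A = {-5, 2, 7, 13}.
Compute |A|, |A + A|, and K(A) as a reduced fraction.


|A| = 4.
Compute A + A by enumerating all 16 pairs.
A + A = {-10, -3, 2, 4, 8, 9, 14, 15, 20, 26}, so |A + A| = 10.
K = |A + A| / |A| = 10/4 = 5/2 ≈ 2.5000.
Reference: AP of size 4 gives K = 7/4 ≈ 1.7500; a fully generic set of size 4 gives K ≈ 2.5000.

|A| = 4, |A + A| = 10, K = 10/4 = 5/2.


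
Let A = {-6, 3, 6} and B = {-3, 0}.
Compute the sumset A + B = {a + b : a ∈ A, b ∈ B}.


A + B = {a + b : a ∈ A, b ∈ B}.
Enumerate all |A|·|B| = 3·2 = 6 pairs (a, b) and collect distinct sums.
a = -6: -6+-3=-9, -6+0=-6
a = 3: 3+-3=0, 3+0=3
a = 6: 6+-3=3, 6+0=6
Collecting distinct sums: A + B = {-9, -6, 0, 3, 6}
|A + B| = 5

A + B = {-9, -6, 0, 3, 6}


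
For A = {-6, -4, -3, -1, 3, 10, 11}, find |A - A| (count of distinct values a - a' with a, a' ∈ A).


A - A = {a - a' : a, a' ∈ A}; |A| = 7.
Bounds: 2|A|-1 ≤ |A - A| ≤ |A|² - |A| + 1, i.e. 13 ≤ |A - A| ≤ 43.
Note: 0 ∈ A - A always (from a - a). The set is symmetric: if d ∈ A - A then -d ∈ A - A.
Enumerate nonzero differences d = a - a' with a > a' (then include -d):
Positive differences: {1, 2, 3, 4, 5, 6, 7, 8, 9, 11, 12, 13, 14, 15, 16, 17}
Full difference set: {0} ∪ (positive diffs) ∪ (negative diffs).
|A - A| = 1 + 2·16 = 33 (matches direct enumeration: 33).

|A - A| = 33


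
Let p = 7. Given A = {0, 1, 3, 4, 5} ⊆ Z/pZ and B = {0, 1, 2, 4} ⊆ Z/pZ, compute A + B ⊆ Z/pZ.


Work in Z/7Z: reduce every sum a + b modulo 7.
Enumerate all 20 pairs:
a = 0: 0+0=0, 0+1=1, 0+2=2, 0+4=4
a = 1: 1+0=1, 1+1=2, 1+2=3, 1+4=5
a = 3: 3+0=3, 3+1=4, 3+2=5, 3+4=0
a = 4: 4+0=4, 4+1=5, 4+2=6, 4+4=1
a = 5: 5+0=5, 5+1=6, 5+2=0, 5+4=2
Distinct residues collected: {0, 1, 2, 3, 4, 5, 6}
|A + B| = 7 (out of 7 total residues).

A + B = {0, 1, 2, 3, 4, 5, 6}


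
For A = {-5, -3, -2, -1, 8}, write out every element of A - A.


A - A = {a - a' : a, a' ∈ A}.
Compute a - a' for each ordered pair (a, a'):
a = -5: -5--5=0, -5--3=-2, -5--2=-3, -5--1=-4, -5-8=-13
a = -3: -3--5=2, -3--3=0, -3--2=-1, -3--1=-2, -3-8=-11
a = -2: -2--5=3, -2--3=1, -2--2=0, -2--1=-1, -2-8=-10
a = -1: -1--5=4, -1--3=2, -1--2=1, -1--1=0, -1-8=-9
a = 8: 8--5=13, 8--3=11, 8--2=10, 8--1=9, 8-8=0
Collecting distinct values (and noting 0 appears from a-a):
A - A = {-13, -11, -10, -9, -4, -3, -2, -1, 0, 1, 2, 3, 4, 9, 10, 11, 13}
|A - A| = 17

A - A = {-13, -11, -10, -9, -4, -3, -2, -1, 0, 1, 2, 3, 4, 9, 10, 11, 13}


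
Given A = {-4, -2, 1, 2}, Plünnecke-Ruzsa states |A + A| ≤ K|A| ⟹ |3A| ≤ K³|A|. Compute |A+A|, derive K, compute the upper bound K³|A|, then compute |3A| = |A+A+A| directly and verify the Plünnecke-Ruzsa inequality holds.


|A| = 4.
Step 1: Compute A + A by enumerating all 16 pairs.
A + A = {-8, -6, -4, -3, -2, -1, 0, 2, 3, 4}, so |A + A| = 10.
Step 2: Doubling constant K = |A + A|/|A| = 10/4 = 10/4 ≈ 2.5000.
Step 3: Plünnecke-Ruzsa gives |3A| ≤ K³·|A| = (2.5000)³ · 4 ≈ 62.5000.
Step 4: Compute 3A = A + A + A directly by enumerating all triples (a,b,c) ∈ A³; |3A| = 17.
Step 5: Check 17 ≤ 62.5000? Yes ✓.

K = 10/4, Plünnecke-Ruzsa bound K³|A| ≈ 62.5000, |3A| = 17, inequality holds.


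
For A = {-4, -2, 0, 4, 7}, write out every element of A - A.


A - A = {a - a' : a, a' ∈ A}.
Compute a - a' for each ordered pair (a, a'):
a = -4: -4--4=0, -4--2=-2, -4-0=-4, -4-4=-8, -4-7=-11
a = -2: -2--4=2, -2--2=0, -2-0=-2, -2-4=-6, -2-7=-9
a = 0: 0--4=4, 0--2=2, 0-0=0, 0-4=-4, 0-7=-7
a = 4: 4--4=8, 4--2=6, 4-0=4, 4-4=0, 4-7=-3
a = 7: 7--4=11, 7--2=9, 7-0=7, 7-4=3, 7-7=0
Collecting distinct values (and noting 0 appears from a-a):
A - A = {-11, -9, -8, -7, -6, -4, -3, -2, 0, 2, 3, 4, 6, 7, 8, 9, 11}
|A - A| = 17

A - A = {-11, -9, -8, -7, -6, -4, -3, -2, 0, 2, 3, 4, 6, 7, 8, 9, 11}


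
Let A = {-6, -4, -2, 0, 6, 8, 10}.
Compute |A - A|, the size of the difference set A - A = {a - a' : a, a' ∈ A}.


A - A = {a - a' : a, a' ∈ A}; |A| = 7.
Bounds: 2|A|-1 ≤ |A - A| ≤ |A|² - |A| + 1, i.e. 13 ≤ |A - A| ≤ 43.
Note: 0 ∈ A - A always (from a - a). The set is symmetric: if d ∈ A - A then -d ∈ A - A.
Enumerate nonzero differences d = a - a' with a > a' (then include -d):
Positive differences: {2, 4, 6, 8, 10, 12, 14, 16}
Full difference set: {0} ∪ (positive diffs) ∪ (negative diffs).
|A - A| = 1 + 2·8 = 17 (matches direct enumeration: 17).

|A - A| = 17


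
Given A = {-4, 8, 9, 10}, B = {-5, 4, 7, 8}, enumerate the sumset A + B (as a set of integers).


A + B = {a + b : a ∈ A, b ∈ B}.
Enumerate all |A|·|B| = 4·4 = 16 pairs (a, b) and collect distinct sums.
a = -4: -4+-5=-9, -4+4=0, -4+7=3, -4+8=4
a = 8: 8+-5=3, 8+4=12, 8+7=15, 8+8=16
a = 9: 9+-5=4, 9+4=13, 9+7=16, 9+8=17
a = 10: 10+-5=5, 10+4=14, 10+7=17, 10+8=18
Collecting distinct sums: A + B = {-9, 0, 3, 4, 5, 12, 13, 14, 15, 16, 17, 18}
|A + B| = 12

A + B = {-9, 0, 3, 4, 5, 12, 13, 14, 15, 16, 17, 18}


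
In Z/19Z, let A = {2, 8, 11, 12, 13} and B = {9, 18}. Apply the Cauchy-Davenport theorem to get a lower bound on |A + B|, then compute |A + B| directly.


Cauchy-Davenport: |A + B| ≥ min(p, |A| + |B| - 1) for A, B nonempty in Z/pZ.
|A| = 5, |B| = 2, p = 19.
CD lower bound = min(19, 5 + 2 - 1) = min(19, 6) = 6.
Compute A + B mod 19 directly:
a = 2: 2+9=11, 2+18=1
a = 8: 8+9=17, 8+18=7
a = 11: 11+9=1, 11+18=10
a = 12: 12+9=2, 12+18=11
a = 13: 13+9=3, 13+18=12
A + B = {1, 2, 3, 7, 10, 11, 12, 17}, so |A + B| = 8.
Verify: 8 ≥ 6? Yes ✓.

CD lower bound = 6, actual |A + B| = 8.


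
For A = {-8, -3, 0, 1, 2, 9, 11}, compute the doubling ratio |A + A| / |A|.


|A| = 7.
Compute A + A by enumerating all 49 pairs.
A + A = {-16, -11, -8, -7, -6, -3, -2, -1, 0, 1, 2, 3, 4, 6, 8, 9, 10, 11, 12, 13, 18, 20, 22}, so |A + A| = 23.
K = |A + A| / |A| = 23/7 (already in lowest terms) ≈ 3.2857.
Reference: AP of size 7 gives K = 13/7 ≈ 1.8571; a fully generic set of size 7 gives K ≈ 4.0000.

|A| = 7, |A + A| = 23, K = 23/7.


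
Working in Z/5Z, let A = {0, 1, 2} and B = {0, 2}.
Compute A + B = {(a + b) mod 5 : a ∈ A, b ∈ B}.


Work in Z/5Z: reduce every sum a + b modulo 5.
Enumerate all 6 pairs:
a = 0: 0+0=0, 0+2=2
a = 1: 1+0=1, 1+2=3
a = 2: 2+0=2, 2+2=4
Distinct residues collected: {0, 1, 2, 3, 4}
|A + B| = 5 (out of 5 total residues).

A + B = {0, 1, 2, 3, 4}


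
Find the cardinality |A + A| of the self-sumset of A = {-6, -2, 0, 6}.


A + A = {a + a' : a, a' ∈ A}; |A| = 4.
General bounds: 2|A| - 1 ≤ |A + A| ≤ |A|(|A|+1)/2, i.e. 7 ≤ |A + A| ≤ 10.
Lower bound 2|A|-1 is attained iff A is an arithmetic progression.
Enumerate sums a + a' for a ≤ a' (symmetric, so this suffices):
a = -6: -6+-6=-12, -6+-2=-8, -6+0=-6, -6+6=0
a = -2: -2+-2=-4, -2+0=-2, -2+6=4
a = 0: 0+0=0, 0+6=6
a = 6: 6+6=12
Distinct sums: {-12, -8, -6, -4, -2, 0, 4, 6, 12}
|A + A| = 9

|A + A| = 9


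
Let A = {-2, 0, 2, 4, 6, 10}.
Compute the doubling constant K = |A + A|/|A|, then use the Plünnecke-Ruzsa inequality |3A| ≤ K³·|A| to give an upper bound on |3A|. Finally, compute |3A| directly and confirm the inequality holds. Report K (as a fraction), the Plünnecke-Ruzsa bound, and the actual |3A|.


|A| = 6.
Step 1: Compute A + A by enumerating all 36 pairs.
A + A = {-4, -2, 0, 2, 4, 6, 8, 10, 12, 14, 16, 20}, so |A + A| = 12.
Step 2: Doubling constant K = |A + A|/|A| = 12/6 = 12/6 ≈ 2.0000.
Step 3: Plünnecke-Ruzsa gives |3A| ≤ K³·|A| = (2.0000)³ · 6 ≈ 48.0000.
Step 4: Compute 3A = A + A + A directly by enumerating all triples (a,b,c) ∈ A³; |3A| = 18.
Step 5: Check 18 ≤ 48.0000? Yes ✓.

K = 12/6, Plünnecke-Ruzsa bound K³|A| ≈ 48.0000, |3A| = 18, inequality holds.


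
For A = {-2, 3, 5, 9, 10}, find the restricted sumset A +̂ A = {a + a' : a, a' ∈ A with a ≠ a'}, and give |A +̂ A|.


Restricted sumset: A +̂ A = {a + a' : a ∈ A, a' ∈ A, a ≠ a'}.
Equivalently, take A + A and drop any sum 2a that is achievable ONLY as a + a for a ∈ A (i.e. sums representable only with equal summands).
Enumerate pairs (a, a') with a < a' (symmetric, so each unordered pair gives one sum; this covers all a ≠ a'):
  -2 + 3 = 1
  -2 + 5 = 3
  -2 + 9 = 7
  -2 + 10 = 8
  3 + 5 = 8
  3 + 9 = 12
  3 + 10 = 13
  5 + 9 = 14
  5 + 10 = 15
  9 + 10 = 19
Collected distinct sums: {1, 3, 7, 8, 12, 13, 14, 15, 19}
|A +̂ A| = 9
(Reference bound: |A +̂ A| ≥ 2|A| - 3 for |A| ≥ 2, with |A| = 5 giving ≥ 7.)

|A +̂ A| = 9


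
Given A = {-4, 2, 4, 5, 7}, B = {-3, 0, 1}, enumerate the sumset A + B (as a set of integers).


A + B = {a + b : a ∈ A, b ∈ B}.
Enumerate all |A|·|B| = 5·3 = 15 pairs (a, b) and collect distinct sums.
a = -4: -4+-3=-7, -4+0=-4, -4+1=-3
a = 2: 2+-3=-1, 2+0=2, 2+1=3
a = 4: 4+-3=1, 4+0=4, 4+1=5
a = 5: 5+-3=2, 5+0=5, 5+1=6
a = 7: 7+-3=4, 7+0=7, 7+1=8
Collecting distinct sums: A + B = {-7, -4, -3, -1, 1, 2, 3, 4, 5, 6, 7, 8}
|A + B| = 12

A + B = {-7, -4, -3, -1, 1, 2, 3, 4, 5, 6, 7, 8}


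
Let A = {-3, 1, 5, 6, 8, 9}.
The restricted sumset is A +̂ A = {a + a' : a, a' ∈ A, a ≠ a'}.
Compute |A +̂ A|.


Restricted sumset: A +̂ A = {a + a' : a ∈ A, a' ∈ A, a ≠ a'}.
Equivalently, take A + A and drop any sum 2a that is achievable ONLY as a + a for a ∈ A (i.e. sums representable only with equal summands).
Enumerate pairs (a, a') with a < a' (symmetric, so each unordered pair gives one sum; this covers all a ≠ a'):
  -3 + 1 = -2
  -3 + 5 = 2
  -3 + 6 = 3
  -3 + 8 = 5
  -3 + 9 = 6
  1 + 5 = 6
  1 + 6 = 7
  1 + 8 = 9
  1 + 9 = 10
  5 + 6 = 11
  5 + 8 = 13
  5 + 9 = 14
  6 + 8 = 14
  6 + 9 = 15
  8 + 9 = 17
Collected distinct sums: {-2, 2, 3, 5, 6, 7, 9, 10, 11, 13, 14, 15, 17}
|A +̂ A| = 13
(Reference bound: |A +̂ A| ≥ 2|A| - 3 for |A| ≥ 2, with |A| = 6 giving ≥ 9.)

|A +̂ A| = 13


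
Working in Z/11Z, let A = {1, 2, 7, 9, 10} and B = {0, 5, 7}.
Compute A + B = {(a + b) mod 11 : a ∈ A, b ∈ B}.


Work in Z/11Z: reduce every sum a + b modulo 11.
Enumerate all 15 pairs:
a = 1: 1+0=1, 1+5=6, 1+7=8
a = 2: 2+0=2, 2+5=7, 2+7=9
a = 7: 7+0=7, 7+5=1, 7+7=3
a = 9: 9+0=9, 9+5=3, 9+7=5
a = 10: 10+0=10, 10+5=4, 10+7=6
Distinct residues collected: {1, 2, 3, 4, 5, 6, 7, 8, 9, 10}
|A + B| = 10 (out of 11 total residues).

A + B = {1, 2, 3, 4, 5, 6, 7, 8, 9, 10}


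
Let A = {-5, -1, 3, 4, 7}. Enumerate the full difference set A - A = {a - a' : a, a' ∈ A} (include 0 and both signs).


A - A = {a - a' : a, a' ∈ A}.
Compute a - a' for each ordered pair (a, a'):
a = -5: -5--5=0, -5--1=-4, -5-3=-8, -5-4=-9, -5-7=-12
a = -1: -1--5=4, -1--1=0, -1-3=-4, -1-4=-5, -1-7=-8
a = 3: 3--5=8, 3--1=4, 3-3=0, 3-4=-1, 3-7=-4
a = 4: 4--5=9, 4--1=5, 4-3=1, 4-4=0, 4-7=-3
a = 7: 7--5=12, 7--1=8, 7-3=4, 7-4=3, 7-7=0
Collecting distinct values (and noting 0 appears from a-a):
A - A = {-12, -9, -8, -5, -4, -3, -1, 0, 1, 3, 4, 5, 8, 9, 12}
|A - A| = 15

A - A = {-12, -9, -8, -5, -4, -3, -1, 0, 1, 3, 4, 5, 8, 9, 12}


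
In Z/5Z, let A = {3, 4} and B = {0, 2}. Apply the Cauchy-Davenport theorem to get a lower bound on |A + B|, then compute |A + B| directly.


Cauchy-Davenport: |A + B| ≥ min(p, |A| + |B| - 1) for A, B nonempty in Z/pZ.
|A| = 2, |B| = 2, p = 5.
CD lower bound = min(5, 2 + 2 - 1) = min(5, 3) = 3.
Compute A + B mod 5 directly:
a = 3: 3+0=3, 3+2=0
a = 4: 4+0=4, 4+2=1
A + B = {0, 1, 3, 4}, so |A + B| = 4.
Verify: 4 ≥ 3? Yes ✓.

CD lower bound = 3, actual |A + B| = 4.


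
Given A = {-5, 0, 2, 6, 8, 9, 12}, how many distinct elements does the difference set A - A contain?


A - A = {a - a' : a, a' ∈ A}; |A| = 7.
Bounds: 2|A|-1 ≤ |A - A| ≤ |A|² - |A| + 1, i.e. 13 ≤ |A - A| ≤ 43.
Note: 0 ∈ A - A always (from a - a). The set is symmetric: if d ∈ A - A then -d ∈ A - A.
Enumerate nonzero differences d = a - a' with a > a' (then include -d):
Positive differences: {1, 2, 3, 4, 5, 6, 7, 8, 9, 10, 11, 12, 13, 14, 17}
Full difference set: {0} ∪ (positive diffs) ∪ (negative diffs).
|A - A| = 1 + 2·15 = 31 (matches direct enumeration: 31).

|A - A| = 31


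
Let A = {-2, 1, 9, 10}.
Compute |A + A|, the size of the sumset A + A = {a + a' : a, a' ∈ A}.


A + A = {a + a' : a, a' ∈ A}; |A| = 4.
General bounds: 2|A| - 1 ≤ |A + A| ≤ |A|(|A|+1)/2, i.e. 7 ≤ |A + A| ≤ 10.
Lower bound 2|A|-1 is attained iff A is an arithmetic progression.
Enumerate sums a + a' for a ≤ a' (symmetric, so this suffices):
a = -2: -2+-2=-4, -2+1=-1, -2+9=7, -2+10=8
a = 1: 1+1=2, 1+9=10, 1+10=11
a = 9: 9+9=18, 9+10=19
a = 10: 10+10=20
Distinct sums: {-4, -1, 2, 7, 8, 10, 11, 18, 19, 20}
|A + A| = 10

|A + A| = 10


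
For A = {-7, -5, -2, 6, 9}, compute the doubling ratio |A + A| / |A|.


|A| = 5.
Compute A + A by enumerating all 25 pairs.
A + A = {-14, -12, -10, -9, -7, -4, -1, 1, 2, 4, 7, 12, 15, 18}, so |A + A| = 14.
K = |A + A| / |A| = 14/5 (already in lowest terms) ≈ 2.8000.
Reference: AP of size 5 gives K = 9/5 ≈ 1.8000; a fully generic set of size 5 gives K ≈ 3.0000.

|A| = 5, |A + A| = 14, K = 14/5.


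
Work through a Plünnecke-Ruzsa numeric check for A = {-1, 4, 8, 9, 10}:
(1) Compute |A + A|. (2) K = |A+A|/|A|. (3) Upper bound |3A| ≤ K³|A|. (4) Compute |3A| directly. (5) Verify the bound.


|A| = 5.
Step 1: Compute A + A by enumerating all 25 pairs.
A + A = {-2, 3, 7, 8, 9, 12, 13, 14, 16, 17, 18, 19, 20}, so |A + A| = 13.
Step 2: Doubling constant K = |A + A|/|A| = 13/5 = 13/5 ≈ 2.6000.
Step 3: Plünnecke-Ruzsa gives |3A| ≤ K³·|A| = (2.6000)³ · 5 ≈ 87.8800.
Step 4: Compute 3A = A + A + A directly by enumerating all triples (a,b,c) ∈ A³; |3A| = 24.
Step 5: Check 24 ≤ 87.8800? Yes ✓.

K = 13/5, Plünnecke-Ruzsa bound K³|A| ≈ 87.8800, |3A| = 24, inequality holds.


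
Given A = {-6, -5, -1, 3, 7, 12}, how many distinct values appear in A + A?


A + A = {a + a' : a, a' ∈ A}; |A| = 6.
General bounds: 2|A| - 1 ≤ |A + A| ≤ |A|(|A|+1)/2, i.e. 11 ≤ |A + A| ≤ 21.
Lower bound 2|A|-1 is attained iff A is an arithmetic progression.
Enumerate sums a + a' for a ≤ a' (symmetric, so this suffices):
a = -6: -6+-6=-12, -6+-5=-11, -6+-1=-7, -6+3=-3, -6+7=1, -6+12=6
a = -5: -5+-5=-10, -5+-1=-6, -5+3=-2, -5+7=2, -5+12=7
a = -1: -1+-1=-2, -1+3=2, -1+7=6, -1+12=11
a = 3: 3+3=6, 3+7=10, 3+12=15
a = 7: 7+7=14, 7+12=19
a = 12: 12+12=24
Distinct sums: {-12, -11, -10, -7, -6, -3, -2, 1, 2, 6, 7, 10, 11, 14, 15, 19, 24}
|A + A| = 17

|A + A| = 17


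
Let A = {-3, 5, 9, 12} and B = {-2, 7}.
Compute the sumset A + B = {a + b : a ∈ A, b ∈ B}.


A + B = {a + b : a ∈ A, b ∈ B}.
Enumerate all |A|·|B| = 4·2 = 8 pairs (a, b) and collect distinct sums.
a = -3: -3+-2=-5, -3+7=4
a = 5: 5+-2=3, 5+7=12
a = 9: 9+-2=7, 9+7=16
a = 12: 12+-2=10, 12+7=19
Collecting distinct sums: A + B = {-5, 3, 4, 7, 10, 12, 16, 19}
|A + B| = 8

A + B = {-5, 3, 4, 7, 10, 12, 16, 19}


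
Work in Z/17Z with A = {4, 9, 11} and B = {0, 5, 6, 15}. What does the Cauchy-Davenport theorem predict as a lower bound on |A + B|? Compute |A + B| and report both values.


Cauchy-Davenport: |A + B| ≥ min(p, |A| + |B| - 1) for A, B nonempty in Z/pZ.
|A| = 3, |B| = 4, p = 17.
CD lower bound = min(17, 3 + 4 - 1) = min(17, 6) = 6.
Compute A + B mod 17 directly:
a = 4: 4+0=4, 4+5=9, 4+6=10, 4+15=2
a = 9: 9+0=9, 9+5=14, 9+6=15, 9+15=7
a = 11: 11+0=11, 11+5=16, 11+6=0, 11+15=9
A + B = {0, 2, 4, 7, 9, 10, 11, 14, 15, 16}, so |A + B| = 10.
Verify: 10 ≥ 6? Yes ✓.

CD lower bound = 6, actual |A + B| = 10.


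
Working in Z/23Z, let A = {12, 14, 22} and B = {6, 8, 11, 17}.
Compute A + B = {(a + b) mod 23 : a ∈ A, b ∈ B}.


Work in Z/23Z: reduce every sum a + b modulo 23.
Enumerate all 12 pairs:
a = 12: 12+6=18, 12+8=20, 12+11=0, 12+17=6
a = 14: 14+6=20, 14+8=22, 14+11=2, 14+17=8
a = 22: 22+6=5, 22+8=7, 22+11=10, 22+17=16
Distinct residues collected: {0, 2, 5, 6, 7, 8, 10, 16, 18, 20, 22}
|A + B| = 11 (out of 23 total residues).

A + B = {0, 2, 5, 6, 7, 8, 10, 16, 18, 20, 22}


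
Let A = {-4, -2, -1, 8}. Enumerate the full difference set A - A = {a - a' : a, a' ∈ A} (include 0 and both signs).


A - A = {a - a' : a, a' ∈ A}.
Compute a - a' for each ordered pair (a, a'):
a = -4: -4--4=0, -4--2=-2, -4--1=-3, -4-8=-12
a = -2: -2--4=2, -2--2=0, -2--1=-1, -2-8=-10
a = -1: -1--4=3, -1--2=1, -1--1=0, -1-8=-9
a = 8: 8--4=12, 8--2=10, 8--1=9, 8-8=0
Collecting distinct values (and noting 0 appears from a-a):
A - A = {-12, -10, -9, -3, -2, -1, 0, 1, 2, 3, 9, 10, 12}
|A - A| = 13

A - A = {-12, -10, -9, -3, -2, -1, 0, 1, 2, 3, 9, 10, 12}


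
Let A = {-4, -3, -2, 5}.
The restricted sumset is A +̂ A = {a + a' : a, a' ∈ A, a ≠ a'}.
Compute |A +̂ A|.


Restricted sumset: A +̂ A = {a + a' : a ∈ A, a' ∈ A, a ≠ a'}.
Equivalently, take A + A and drop any sum 2a that is achievable ONLY as a + a for a ∈ A (i.e. sums representable only with equal summands).
Enumerate pairs (a, a') with a < a' (symmetric, so each unordered pair gives one sum; this covers all a ≠ a'):
  -4 + -3 = -7
  -4 + -2 = -6
  -4 + 5 = 1
  -3 + -2 = -5
  -3 + 5 = 2
  -2 + 5 = 3
Collected distinct sums: {-7, -6, -5, 1, 2, 3}
|A +̂ A| = 6
(Reference bound: |A +̂ A| ≥ 2|A| - 3 for |A| ≥ 2, with |A| = 4 giving ≥ 5.)

|A +̂ A| = 6


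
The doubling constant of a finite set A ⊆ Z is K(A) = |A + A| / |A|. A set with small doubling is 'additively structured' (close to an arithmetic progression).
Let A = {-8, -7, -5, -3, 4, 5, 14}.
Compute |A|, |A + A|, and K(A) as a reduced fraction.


|A| = 7.
Compute A + A by enumerating all 49 pairs.
A + A = {-16, -15, -14, -13, -12, -11, -10, -8, -6, -4, -3, -2, -1, 0, 1, 2, 6, 7, 8, 9, 10, 11, 18, 19, 28}, so |A + A| = 25.
K = |A + A| / |A| = 25/7 (already in lowest terms) ≈ 3.5714.
Reference: AP of size 7 gives K = 13/7 ≈ 1.8571; a fully generic set of size 7 gives K ≈ 4.0000.

|A| = 7, |A + A| = 25, K = 25/7.


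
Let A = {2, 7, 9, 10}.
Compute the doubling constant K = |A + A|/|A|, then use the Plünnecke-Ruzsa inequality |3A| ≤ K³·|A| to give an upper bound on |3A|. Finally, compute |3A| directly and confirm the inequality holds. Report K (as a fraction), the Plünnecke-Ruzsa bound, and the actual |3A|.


|A| = 4.
Step 1: Compute A + A by enumerating all 16 pairs.
A + A = {4, 9, 11, 12, 14, 16, 17, 18, 19, 20}, so |A + A| = 10.
Step 2: Doubling constant K = |A + A|/|A| = 10/4 = 10/4 ≈ 2.5000.
Step 3: Plünnecke-Ruzsa gives |3A| ≤ K³·|A| = (2.5000)³ · 4 ≈ 62.5000.
Step 4: Compute 3A = A + A + A directly by enumerating all triples (a,b,c) ∈ A³; |3A| = 18.
Step 5: Check 18 ≤ 62.5000? Yes ✓.

K = 10/4, Plünnecke-Ruzsa bound K³|A| ≈ 62.5000, |3A| = 18, inequality holds.


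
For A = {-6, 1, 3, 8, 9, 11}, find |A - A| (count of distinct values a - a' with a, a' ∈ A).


A - A = {a - a' : a, a' ∈ A}; |A| = 6.
Bounds: 2|A|-1 ≤ |A - A| ≤ |A|² - |A| + 1, i.e. 11 ≤ |A - A| ≤ 31.
Note: 0 ∈ A - A always (from a - a). The set is symmetric: if d ∈ A - A then -d ∈ A - A.
Enumerate nonzero differences d = a - a' with a > a' (then include -d):
Positive differences: {1, 2, 3, 5, 6, 7, 8, 9, 10, 14, 15, 17}
Full difference set: {0} ∪ (positive diffs) ∪ (negative diffs).
|A - A| = 1 + 2·12 = 25 (matches direct enumeration: 25).

|A - A| = 25


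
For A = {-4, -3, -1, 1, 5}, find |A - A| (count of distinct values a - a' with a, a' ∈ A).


A - A = {a - a' : a, a' ∈ A}; |A| = 5.
Bounds: 2|A|-1 ≤ |A - A| ≤ |A|² - |A| + 1, i.e. 9 ≤ |A - A| ≤ 21.
Note: 0 ∈ A - A always (from a - a). The set is symmetric: if d ∈ A - A then -d ∈ A - A.
Enumerate nonzero differences d = a - a' with a > a' (then include -d):
Positive differences: {1, 2, 3, 4, 5, 6, 8, 9}
Full difference set: {0} ∪ (positive diffs) ∪ (negative diffs).
|A - A| = 1 + 2·8 = 17 (matches direct enumeration: 17).

|A - A| = 17


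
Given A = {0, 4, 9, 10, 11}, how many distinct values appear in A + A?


A + A = {a + a' : a, a' ∈ A}; |A| = 5.
General bounds: 2|A| - 1 ≤ |A + A| ≤ |A|(|A|+1)/2, i.e. 9 ≤ |A + A| ≤ 15.
Lower bound 2|A|-1 is attained iff A is an arithmetic progression.
Enumerate sums a + a' for a ≤ a' (symmetric, so this suffices):
a = 0: 0+0=0, 0+4=4, 0+9=9, 0+10=10, 0+11=11
a = 4: 4+4=8, 4+9=13, 4+10=14, 4+11=15
a = 9: 9+9=18, 9+10=19, 9+11=20
a = 10: 10+10=20, 10+11=21
a = 11: 11+11=22
Distinct sums: {0, 4, 8, 9, 10, 11, 13, 14, 15, 18, 19, 20, 21, 22}
|A + A| = 14

|A + A| = 14


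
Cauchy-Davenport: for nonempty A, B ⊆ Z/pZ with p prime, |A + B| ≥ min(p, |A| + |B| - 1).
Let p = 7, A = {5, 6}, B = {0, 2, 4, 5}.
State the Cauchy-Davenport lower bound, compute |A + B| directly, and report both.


Cauchy-Davenport: |A + B| ≥ min(p, |A| + |B| - 1) for A, B nonempty in Z/pZ.
|A| = 2, |B| = 4, p = 7.
CD lower bound = min(7, 2 + 4 - 1) = min(7, 5) = 5.
Compute A + B mod 7 directly:
a = 5: 5+0=5, 5+2=0, 5+4=2, 5+5=3
a = 6: 6+0=6, 6+2=1, 6+4=3, 6+5=4
A + B = {0, 1, 2, 3, 4, 5, 6}, so |A + B| = 7.
Verify: 7 ≥ 5? Yes ✓.

CD lower bound = 5, actual |A + B| = 7.


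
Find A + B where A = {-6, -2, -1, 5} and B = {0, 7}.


A + B = {a + b : a ∈ A, b ∈ B}.
Enumerate all |A|·|B| = 4·2 = 8 pairs (a, b) and collect distinct sums.
a = -6: -6+0=-6, -6+7=1
a = -2: -2+0=-2, -2+7=5
a = -1: -1+0=-1, -1+7=6
a = 5: 5+0=5, 5+7=12
Collecting distinct sums: A + B = {-6, -2, -1, 1, 5, 6, 12}
|A + B| = 7

A + B = {-6, -2, -1, 1, 5, 6, 12}


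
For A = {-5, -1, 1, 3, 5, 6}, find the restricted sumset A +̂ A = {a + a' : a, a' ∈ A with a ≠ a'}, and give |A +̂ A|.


Restricted sumset: A +̂ A = {a + a' : a ∈ A, a' ∈ A, a ≠ a'}.
Equivalently, take A + A and drop any sum 2a that is achievable ONLY as a + a for a ∈ A (i.e. sums representable only with equal summands).
Enumerate pairs (a, a') with a < a' (symmetric, so each unordered pair gives one sum; this covers all a ≠ a'):
  -5 + -1 = -6
  -5 + 1 = -4
  -5 + 3 = -2
  -5 + 5 = 0
  -5 + 6 = 1
  -1 + 1 = 0
  -1 + 3 = 2
  -1 + 5 = 4
  -1 + 6 = 5
  1 + 3 = 4
  1 + 5 = 6
  1 + 6 = 7
  3 + 5 = 8
  3 + 6 = 9
  5 + 6 = 11
Collected distinct sums: {-6, -4, -2, 0, 1, 2, 4, 5, 6, 7, 8, 9, 11}
|A +̂ A| = 13
(Reference bound: |A +̂ A| ≥ 2|A| - 3 for |A| ≥ 2, with |A| = 6 giving ≥ 9.)

|A +̂ A| = 13
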